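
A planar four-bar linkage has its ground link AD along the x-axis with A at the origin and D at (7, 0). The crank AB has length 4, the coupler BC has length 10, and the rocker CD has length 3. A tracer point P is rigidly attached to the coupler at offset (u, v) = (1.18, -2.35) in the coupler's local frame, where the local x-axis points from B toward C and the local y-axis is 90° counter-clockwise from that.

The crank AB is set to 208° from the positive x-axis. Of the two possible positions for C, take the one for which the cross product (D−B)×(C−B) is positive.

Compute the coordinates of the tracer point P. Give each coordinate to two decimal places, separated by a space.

A=(0,0), D=(7.00,0)
B = A + 4.00·(cos208°, sin208°) = (-3.5318, -1.8779)
|BD| = 10.6979
circle(B,10.00) ∩ circle(D,3.00): a=9.6021, h=2.7927
  candidates: C₊=(5.4310,2.5570) cross=29.876; C₋=(6.4115,-2.9417) cross=-29.876
  mode + wants cross > 0 → take C=(5.4310,2.5570) (cross=29.876)
ex = (C−B)/|BC| = (0.8963,0.4435); ey = (-0.4435,0.8963)
P = B + 1.18·ex + -2.35·ey = (-1.4320,-3.4608)

-1.43 -3.46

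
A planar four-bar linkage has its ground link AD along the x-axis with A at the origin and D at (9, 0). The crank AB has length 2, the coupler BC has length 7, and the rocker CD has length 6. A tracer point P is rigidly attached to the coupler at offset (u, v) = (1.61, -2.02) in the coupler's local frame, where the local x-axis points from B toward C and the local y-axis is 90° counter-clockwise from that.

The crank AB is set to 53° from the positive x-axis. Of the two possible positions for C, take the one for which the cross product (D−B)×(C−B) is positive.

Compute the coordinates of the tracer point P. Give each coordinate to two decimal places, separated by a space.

A=(0,0), D=(9.00,0)
B = A + 2.00·(cos53°, sin53°) = (1.2036, 1.5973)
|BD| = 7.9583
circle(B,7.00) ∩ circle(D,6.00): a=4.7959, h=5.0989
  candidates: C₊=(6.9253,5.6299) cross=40.579; C₋=(4.8786,-4.3605) cross=-40.579
  mode + wants cross > 0 → take C=(6.9253,5.6299) (cross=40.579)
ex = (C−B)/|BC| = (0.8174,0.5761); ey = (-0.5761,0.8174)
P = B + 1.61·ex + -2.02·ey = (3.6833,0.8737)

3.68 0.87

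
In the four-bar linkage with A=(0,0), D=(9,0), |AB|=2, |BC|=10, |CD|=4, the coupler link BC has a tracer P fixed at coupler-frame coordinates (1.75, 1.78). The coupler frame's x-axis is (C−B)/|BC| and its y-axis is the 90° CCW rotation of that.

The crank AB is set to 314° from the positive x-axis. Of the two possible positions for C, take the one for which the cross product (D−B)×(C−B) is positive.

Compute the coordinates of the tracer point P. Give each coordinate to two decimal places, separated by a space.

1.92 1.00

A=(0,0), D=(9.00,0)
B = A + 2.00·(cos314°, sin314°) = (1.3893, -1.4387)
|BD| = 7.7455
circle(B,10.00) ∩ circle(D,4.00): a=9.2953, h=3.6876
  candidates: C₊=(9.8379,3.9113) cross=28.562; C₋=(11.2078,-3.3355) cross=-28.562
  mode + wants cross > 0 → take C=(9.8379,3.9113) (cross=28.562)
ex = (C−B)/|BC| = (0.8449,0.5350); ey = (-0.5350,0.8449)
P = B + 1.75·ex + 1.78·ey = (1.9155,1.0014)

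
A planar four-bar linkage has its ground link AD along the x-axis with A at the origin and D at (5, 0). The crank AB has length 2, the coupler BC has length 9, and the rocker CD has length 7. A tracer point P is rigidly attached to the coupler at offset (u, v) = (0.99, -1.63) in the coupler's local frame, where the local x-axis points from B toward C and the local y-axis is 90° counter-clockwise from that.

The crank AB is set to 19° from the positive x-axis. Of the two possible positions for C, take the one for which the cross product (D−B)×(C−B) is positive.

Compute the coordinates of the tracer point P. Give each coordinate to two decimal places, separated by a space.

A=(0,0), D=(5.00,0)
B = A + 2.00·(cos19°, sin19°) = (1.8910, 0.6511)
|BD| = 3.1764
circle(B,9.00) ∩ circle(D,7.00): a=6.6253, h=6.0914
  candidates: C₊=(9.6243,5.2550) cross=19.349; C₋=(7.1270,-6.6690) cross=-19.349
  mode + wants cross > 0 → take C=(9.6243,5.2550) (cross=19.349)
ex = (C−B)/|BC| = (0.8593,0.5115); ey = (-0.5115,0.8593)
P = B + 0.99·ex + -1.63·ey = (3.5755,-0.2430)

3.58 -0.24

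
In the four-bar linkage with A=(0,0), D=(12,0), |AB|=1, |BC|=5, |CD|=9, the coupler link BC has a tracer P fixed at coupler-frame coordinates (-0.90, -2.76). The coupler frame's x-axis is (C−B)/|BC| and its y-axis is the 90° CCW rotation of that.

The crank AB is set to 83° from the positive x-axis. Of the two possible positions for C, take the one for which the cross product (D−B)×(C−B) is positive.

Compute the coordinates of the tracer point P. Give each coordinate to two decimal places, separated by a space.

1.16 -1.72

A=(0,0), D=(12.00,0)
B = A + 1.00·(cos83°, sin83°) = (0.1219, 0.9925)
|BD| = 11.9195
circle(B,5.00) ∩ circle(D,9.00): a=3.6107, h=3.4588
  candidates: C₊=(4.0080,4.1386) cross=41.227; C₋=(3.4320,-2.7549) cross=-41.227
  mode + wants cross > 0 → take C=(4.0080,4.1386) (cross=41.227)
ex = (C−B)/|BC| = (0.7772,0.6292); ey = (-0.6292,0.7772)
P = B + -0.90·ex + -2.76·ey = (1.1590,-1.7189)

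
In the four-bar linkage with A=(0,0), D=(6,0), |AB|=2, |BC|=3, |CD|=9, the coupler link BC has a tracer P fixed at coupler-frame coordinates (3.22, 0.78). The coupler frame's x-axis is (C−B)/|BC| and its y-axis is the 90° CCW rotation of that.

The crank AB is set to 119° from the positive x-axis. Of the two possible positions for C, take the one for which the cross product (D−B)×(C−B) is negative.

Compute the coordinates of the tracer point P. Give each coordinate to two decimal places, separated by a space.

-2.56 -1.16

A=(0,0), D=(6.00,0)
B = A + 2.00·(cos119°, sin119°) = (-0.9696, 1.7492)
|BD| = 7.1858
circle(B,3.00) ∩ circle(D,9.00): a=-1.4170, h=2.6443
  candidates: C₊=(-1.7003,4.6589) cross=19.001; C₋=(-2.9877,-0.4705) cross=-19.001
  mode - wants cross < 0 → take C=(-2.9877,-0.4705) (cross=-19.001)
ex = (C−B)/|BC| = (-0.6727,-0.7399); ey = (0.7399,-0.6727)
P = B + 3.22·ex + 0.78·ey = (-2.5585,-1.1580)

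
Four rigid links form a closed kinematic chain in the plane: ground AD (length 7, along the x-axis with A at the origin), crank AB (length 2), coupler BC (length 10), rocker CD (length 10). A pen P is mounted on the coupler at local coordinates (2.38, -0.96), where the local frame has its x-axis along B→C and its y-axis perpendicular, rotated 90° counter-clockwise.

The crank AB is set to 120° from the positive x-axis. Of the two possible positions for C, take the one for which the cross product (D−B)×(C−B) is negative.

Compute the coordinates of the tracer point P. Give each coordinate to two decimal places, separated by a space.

-1.45 -0.80

A=(0,0), D=(7.00,0)
B = A + 2.00·(cos120°, sin120°) = (-1.0000, 1.7321)
|BD| = 8.1854
circle(B,10.00) ∩ circle(D,10.00): a=4.0927, h=9.1241
  candidates: C₊=(4.9307,9.7836) cross=74.684; C₋=(1.0693,-8.0515) cross=-74.684
  mode - wants cross < 0 → take C=(1.0693,-8.0515) (cross=-74.684)
ex = (C−B)/|BC| = (0.2069,-0.9784); ey = (0.9784,0.2069)
P = B + 2.38·ex + -0.96·ey = (-1.4467,-0.7951)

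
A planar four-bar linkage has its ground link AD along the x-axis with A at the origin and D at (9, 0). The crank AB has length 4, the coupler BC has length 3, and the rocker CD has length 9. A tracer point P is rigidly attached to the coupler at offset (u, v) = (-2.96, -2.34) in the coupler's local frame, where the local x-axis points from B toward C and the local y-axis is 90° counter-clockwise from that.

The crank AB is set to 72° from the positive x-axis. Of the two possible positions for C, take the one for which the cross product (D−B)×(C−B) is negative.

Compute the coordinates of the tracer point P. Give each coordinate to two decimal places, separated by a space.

0.24 7.44

A=(0,0), D=(9.00,0)
B = A + 4.00·(cos72°, sin72°) = (1.2361, 3.8042)
|BD| = 8.6459
circle(B,3.00) ∩ circle(D,9.00): a=0.1591, h=2.9958
  candidates: C₊=(2.6971,6.4244) cross=25.901; C₋=(0.0608,1.0440) cross=-25.901
  mode - wants cross < 0 → take C=(0.0608,1.0440) (cross=-25.901)
ex = (C−B)/|BC| = (-0.3918,-0.9201); ey = (0.9201,-0.3918)
P = B + -2.96·ex + -2.34·ey = (0.2428,7.4444)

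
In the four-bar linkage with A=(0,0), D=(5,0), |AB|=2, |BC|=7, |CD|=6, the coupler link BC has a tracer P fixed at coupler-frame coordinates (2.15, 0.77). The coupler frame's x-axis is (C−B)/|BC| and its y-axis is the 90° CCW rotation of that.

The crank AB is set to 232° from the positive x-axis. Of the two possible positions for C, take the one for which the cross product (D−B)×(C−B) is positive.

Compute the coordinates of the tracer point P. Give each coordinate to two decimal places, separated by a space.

A=(0,0), D=(5.00,0)
B = A + 2.00·(cos232°, sin232°) = (-1.2313, -1.5760)
|BD| = 6.4275
circle(B,7.00) ∩ circle(D,6.00): a=4.2250, h=5.5811
  candidates: C₊=(1.4963,4.8707) cross=35.873; C₋=(4.2332,-5.9508) cross=-35.873
  mode + wants cross > 0 → take C=(1.4963,4.8707) (cross=35.873)
ex = (C−B)/|BC| = (0.3897,0.9210); ey = (-0.9210,0.3897)
P = B + 2.15·ex + 0.77·ey = (-1.1027,0.7041)

-1.10 0.70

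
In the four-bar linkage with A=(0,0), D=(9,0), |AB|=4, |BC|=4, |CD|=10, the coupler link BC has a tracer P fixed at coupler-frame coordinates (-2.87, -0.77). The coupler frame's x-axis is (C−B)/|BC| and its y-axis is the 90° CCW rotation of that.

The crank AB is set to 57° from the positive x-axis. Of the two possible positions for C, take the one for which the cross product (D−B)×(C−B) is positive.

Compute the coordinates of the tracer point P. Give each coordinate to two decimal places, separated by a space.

2.92 0.48

A=(0,0), D=(9.00,0)
B = A + 4.00·(cos57°, sin57°) = (2.1786, 3.3547)
|BD| = 7.6017
circle(B,4.00) ∩ circle(D,10.00): a=-1.7242, h=3.6093
  candidates: C₊=(2.2241,7.3544) cross=27.437; C₋=(-0.9615,0.8768) cross=-27.437
  mode + wants cross > 0 → take C=(2.2241,7.3544) (cross=27.437)
ex = (C−B)/|BC| = (0.0114,0.9999); ey = (-0.9999,0.0114)
P = B + -2.87·ex + -0.77·ey = (2.9158,0.4761)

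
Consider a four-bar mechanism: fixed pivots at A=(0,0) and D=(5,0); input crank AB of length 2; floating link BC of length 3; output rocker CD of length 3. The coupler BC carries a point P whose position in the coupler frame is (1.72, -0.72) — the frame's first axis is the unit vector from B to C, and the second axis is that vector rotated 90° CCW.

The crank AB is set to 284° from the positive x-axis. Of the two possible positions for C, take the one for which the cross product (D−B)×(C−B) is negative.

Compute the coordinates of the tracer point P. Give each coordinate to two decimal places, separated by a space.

A=(0,0), D=(5.00,0)
B = A + 2.00·(cos284°, sin284°) = (0.4838, -1.9406)
|BD| = 4.9154
circle(B,3.00) ∩ circle(D,3.00): a=2.4577, h=1.7204
  candidates: C₊=(2.0627,0.6103) cross=8.456; C₋=(3.4211,-2.5509) cross=-8.456
  mode - wants cross < 0 → take C=(3.4211,-2.5509) (cross=-8.456)
ex = (C−B)/|BC| = (0.9791,-0.2034); ey = (0.2034,0.9791)
P = B + 1.72·ex + -0.72·ey = (2.0214,-2.9954)

2.02 -3.00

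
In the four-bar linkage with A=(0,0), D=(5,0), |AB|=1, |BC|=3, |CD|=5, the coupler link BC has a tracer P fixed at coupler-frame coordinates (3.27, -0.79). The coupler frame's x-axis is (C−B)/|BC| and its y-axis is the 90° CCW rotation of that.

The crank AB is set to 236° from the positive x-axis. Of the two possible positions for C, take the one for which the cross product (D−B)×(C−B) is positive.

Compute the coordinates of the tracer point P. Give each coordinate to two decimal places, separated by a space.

1.26 2.00

A=(0,0), D=(5.00,0)
B = A + 1.00·(cos236°, sin236°) = (-0.5592, -0.8290)
|BD| = 5.6207
circle(B,3.00) ∩ circle(D,5.00): a=1.3870, h=2.6601
  candidates: C₊=(0.4203,2.0066) cross=14.952; C₋=(1.2050,-3.2555) cross=-14.952
  mode + wants cross > 0 → take C=(0.4203,2.0066) (cross=14.952)
ex = (C−B)/|BC| = (0.3265,0.9452); ey = (-0.9452,0.3265)
P = B + 3.27·ex + -0.79·ey = (1.2552,2.0038)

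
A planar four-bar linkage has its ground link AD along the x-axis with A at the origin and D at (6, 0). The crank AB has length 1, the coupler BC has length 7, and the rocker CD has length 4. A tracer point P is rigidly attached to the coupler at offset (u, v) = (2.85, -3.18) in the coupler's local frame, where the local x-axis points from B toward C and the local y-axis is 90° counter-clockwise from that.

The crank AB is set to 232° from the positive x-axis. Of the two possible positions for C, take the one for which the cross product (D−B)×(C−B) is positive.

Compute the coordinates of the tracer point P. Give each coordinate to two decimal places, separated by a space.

A=(0,0), D=(6.00,0)
B = A + 1.00·(cos232°, sin232°) = (-0.6157, -0.7880)
|BD| = 6.6624
circle(B,7.00) ∩ circle(D,4.00): a=5.8078, h=3.9076
  candidates: C₊=(4.6892,3.7791) cross=26.034; C₋=(5.6135,-3.9813) cross=-26.034
  mode + wants cross > 0 → take C=(4.6892,3.7791) (cross=26.034)
ex = (C−B)/|BC| = (0.7578,0.6524); ey = (-0.6524,0.7578)
P = B + 2.85·ex + -3.18·ey = (3.6189,-1.3384)

3.62 -1.34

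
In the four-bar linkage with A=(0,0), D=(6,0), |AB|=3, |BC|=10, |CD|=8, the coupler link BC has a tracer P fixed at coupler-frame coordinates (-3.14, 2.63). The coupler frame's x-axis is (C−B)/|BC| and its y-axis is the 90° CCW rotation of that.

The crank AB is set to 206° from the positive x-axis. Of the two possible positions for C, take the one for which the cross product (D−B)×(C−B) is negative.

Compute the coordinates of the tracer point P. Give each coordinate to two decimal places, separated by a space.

-3.32 2.73

A=(0,0), D=(6.00,0)
B = A + 3.00·(cos206°, sin206°) = (-2.6964, -1.3151)
|BD| = 8.7953
circle(B,10.00) ∩ circle(D,8.00): a=6.4442, h=7.6467
  candidates: C₊=(2.5320,7.2092) cross=67.255; C₋=(4.8187,-7.9123) cross=-67.255
  mode - wants cross < 0 → take C=(4.8187,-7.9123) (cross=-67.255)
ex = (C−B)/|BC| = (0.7515,-0.6597); ey = (0.6597,0.7515)
P = B + -3.14·ex + 2.63·ey = (-3.3211,2.7329)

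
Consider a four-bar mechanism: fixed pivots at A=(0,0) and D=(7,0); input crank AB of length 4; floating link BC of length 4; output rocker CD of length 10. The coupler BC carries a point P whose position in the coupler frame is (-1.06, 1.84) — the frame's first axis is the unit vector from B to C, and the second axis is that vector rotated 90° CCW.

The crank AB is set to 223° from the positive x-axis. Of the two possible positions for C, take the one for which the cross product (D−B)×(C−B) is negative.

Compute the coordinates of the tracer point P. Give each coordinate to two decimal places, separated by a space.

A=(0,0), D=(7.00,0)
B = A + 4.00·(cos223°, sin223°) = (-2.9254, -2.7280)
|BD| = 10.2935
circle(B,4.00) ∩ circle(D,10.00): a=1.0665, h=3.8552
  candidates: C₊=(-2.9188,1.2720) cross=39.683; C₋=(-0.8753,-6.1627) cross=-39.683
  mode - wants cross < 0 → take C=(-0.8753,-6.1627) (cross=-39.683)
ex = (C−B)/|BC| = (0.5125,-0.8587); ey = (0.8587,0.5125)
P = B + -1.06·ex + 1.84·ey = (-1.8887,-0.8748)

-1.89 -0.87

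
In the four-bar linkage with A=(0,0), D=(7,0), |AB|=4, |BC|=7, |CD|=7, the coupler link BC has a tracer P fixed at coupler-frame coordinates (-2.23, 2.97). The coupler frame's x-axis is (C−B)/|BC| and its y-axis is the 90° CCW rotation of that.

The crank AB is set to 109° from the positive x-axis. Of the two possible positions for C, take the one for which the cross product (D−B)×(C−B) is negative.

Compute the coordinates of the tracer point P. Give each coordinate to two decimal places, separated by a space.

A=(0,0), D=(7.00,0)
B = A + 4.00·(cos109°, sin109°) = (-1.3023, 3.7821)
|BD| = 9.1231
circle(B,7.00) ∩ circle(D,7.00): a=4.5616, h=5.3096
  candidates: C₊=(5.0500,6.7229) cross=48.440; C₋=(0.6477,-2.9408) cross=-48.440
  mode - wants cross < 0 → take C=(0.6477,-2.9408) (cross=-48.440)
ex = (C−B)/|BC| = (0.2786,-0.9604); ey = (0.9604,0.2786)
P = B + -2.23·ex + 2.97·ey = (0.9290,6.7512)

0.93 6.75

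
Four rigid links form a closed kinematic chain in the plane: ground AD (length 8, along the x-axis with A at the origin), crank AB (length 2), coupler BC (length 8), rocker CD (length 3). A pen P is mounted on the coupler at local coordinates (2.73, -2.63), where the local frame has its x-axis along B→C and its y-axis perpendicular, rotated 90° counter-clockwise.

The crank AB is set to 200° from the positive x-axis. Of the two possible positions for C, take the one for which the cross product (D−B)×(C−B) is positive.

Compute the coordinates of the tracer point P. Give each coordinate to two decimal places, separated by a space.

1.56 -2.29

A=(0,0), D=(8.00,0)
B = A + 2.00·(cos200°, sin200°) = (-1.8794, -0.6840)
|BD| = 9.9030
circle(B,8.00) ∩ circle(D,3.00): a=7.7284, h=2.0667
  candidates: C₊=(5.6878,1.9115) cross=20.466; C₋=(5.9734,-2.2119) cross=-20.466
  mode + wants cross > 0 → take C=(5.6878,1.9115) (cross=20.466)
ex = (C−B)/|BC| = (0.9459,0.3244); ey = (-0.3244,0.9459)
P = B + 2.73·ex + -2.63·ey = (1.5562,-2.2860)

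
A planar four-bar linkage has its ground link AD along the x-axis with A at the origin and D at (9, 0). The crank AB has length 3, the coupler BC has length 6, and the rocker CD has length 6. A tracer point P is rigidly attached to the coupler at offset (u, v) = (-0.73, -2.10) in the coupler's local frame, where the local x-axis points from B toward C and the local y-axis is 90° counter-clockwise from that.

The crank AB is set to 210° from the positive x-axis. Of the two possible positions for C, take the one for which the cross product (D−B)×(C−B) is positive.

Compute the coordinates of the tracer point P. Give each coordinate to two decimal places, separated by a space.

-2.55 -3.72

A=(0,0), D=(9.00,0)
B = A + 3.00·(cos210°, sin210°) = (-2.5981, -1.5000)
|BD| = 11.6947
circle(B,6.00) ∩ circle(D,6.00): a=5.8473, h=1.3449
  candidates: C₊=(3.0285,0.5838) cross=15.728; C₋=(3.3735,-2.0838) cross=-15.728
  mode + wants cross > 0 → take C=(3.0285,0.5838) (cross=15.728)
ex = (C−B)/|BC| = (0.9378,0.3473); ey = (-0.3473,0.9378)
P = B + -0.73·ex + -2.10·ey = (-2.5533,-3.7228)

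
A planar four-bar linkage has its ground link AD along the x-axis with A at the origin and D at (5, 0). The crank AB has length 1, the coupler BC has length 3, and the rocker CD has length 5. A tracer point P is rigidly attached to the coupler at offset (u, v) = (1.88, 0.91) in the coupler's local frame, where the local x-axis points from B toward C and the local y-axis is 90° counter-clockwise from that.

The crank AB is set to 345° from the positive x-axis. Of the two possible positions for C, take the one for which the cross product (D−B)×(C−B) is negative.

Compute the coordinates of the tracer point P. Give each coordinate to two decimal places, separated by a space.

A=(0,0), D=(5.00,0)
B = A + 1.00·(cos345°, sin345°) = (0.9659, -0.2588)
|BD| = 4.0424
circle(B,3.00) ∩ circle(D,5.00): a=0.0421, h=2.9997
  candidates: C₊=(0.8159,2.7374) cross=12.126; C₋=(1.2000,-3.2497) cross=-12.126
  mode - wants cross < 0 → take C=(1.2000,-3.2497) (cross=-12.126)
ex = (C−B)/|BC| = (0.0780,-0.9970); ey = (0.9970,0.0780)
P = B + 1.88·ex + 0.91·ey = (2.0199,-2.0621)

2.02 -2.06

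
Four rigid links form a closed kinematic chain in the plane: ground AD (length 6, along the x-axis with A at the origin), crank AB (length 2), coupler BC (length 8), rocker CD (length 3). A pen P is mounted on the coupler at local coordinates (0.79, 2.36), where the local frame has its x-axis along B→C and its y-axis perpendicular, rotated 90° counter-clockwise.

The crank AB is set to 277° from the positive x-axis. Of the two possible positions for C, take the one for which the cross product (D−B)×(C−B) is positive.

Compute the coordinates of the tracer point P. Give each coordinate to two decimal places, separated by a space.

A=(0,0), D=(6.00,0)
B = A + 2.00·(cos277°, sin277°) = (0.2437, -1.9851)
|BD| = 6.0889
circle(B,8.00) ∩ circle(D,3.00): a=7.5609, h=2.6141
  candidates: C₊=(6.5393,2.9511) cross=15.917; C₋=(8.2437,-1.9914) cross=-15.917
  mode + wants cross > 0 → take C=(6.5393,2.9511) (cross=15.917)
ex = (C−B)/|BC| = (0.7869,0.6170); ey = (-0.6170,0.7869)
P = B + 0.79·ex + 2.36·ey = (-0.5908,0.3595)

-0.59 0.36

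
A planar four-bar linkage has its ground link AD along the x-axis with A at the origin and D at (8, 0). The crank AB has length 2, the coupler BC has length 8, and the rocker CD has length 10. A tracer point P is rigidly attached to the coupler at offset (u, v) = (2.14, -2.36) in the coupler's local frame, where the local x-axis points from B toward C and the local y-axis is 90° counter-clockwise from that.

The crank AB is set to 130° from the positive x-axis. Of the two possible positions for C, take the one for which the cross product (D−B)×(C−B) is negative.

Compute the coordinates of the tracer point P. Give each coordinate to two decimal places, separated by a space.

-3.19 -1.02

A=(0,0), D=(8.00,0)
B = A + 2.00·(cos130°, sin130°) = (-1.2856, 1.5321)
|BD| = 9.4111
circle(B,8.00) ∩ circle(D,10.00): a=2.7929, h=7.4966
  candidates: C₊=(2.6905,8.4740) cross=70.552; C₋=(0.2497,-6.3192) cross=-70.552
  mode - wants cross < 0 → take C=(0.2497,-6.3192) (cross=-70.552)
ex = (C−B)/|BC| = (0.1919,-0.9814); ey = (0.9814,0.1919)
P = B + 2.14·ex + -2.36·ey = (-3.1910,-1.0210)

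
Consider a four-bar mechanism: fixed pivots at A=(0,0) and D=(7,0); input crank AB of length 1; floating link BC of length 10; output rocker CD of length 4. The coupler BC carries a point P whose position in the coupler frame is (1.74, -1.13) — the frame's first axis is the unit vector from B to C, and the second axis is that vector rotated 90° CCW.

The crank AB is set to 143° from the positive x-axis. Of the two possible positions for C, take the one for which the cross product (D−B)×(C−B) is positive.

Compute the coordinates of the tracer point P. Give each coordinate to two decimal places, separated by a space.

1.20 0.05

A=(0,0), D=(7.00,0)
B = A + 1.00·(cos143°, sin143°) = (-0.7986, 0.6018)
|BD| = 7.8218
circle(B,10.00) ∩ circle(D,4.00): a=9.2805, h=3.7245
  candidates: C₊=(8.7409,3.6013) cross=29.133; C₋=(8.1678,-3.8257) cross=-29.133
  mode + wants cross > 0 → take C=(8.7409,3.6013) (cross=29.133)
ex = (C−B)/|BC| = (0.9540,0.2999); ey = (-0.2999,0.9540)
P = B + 1.74·ex + -1.13·ey = (1.2002,0.0458)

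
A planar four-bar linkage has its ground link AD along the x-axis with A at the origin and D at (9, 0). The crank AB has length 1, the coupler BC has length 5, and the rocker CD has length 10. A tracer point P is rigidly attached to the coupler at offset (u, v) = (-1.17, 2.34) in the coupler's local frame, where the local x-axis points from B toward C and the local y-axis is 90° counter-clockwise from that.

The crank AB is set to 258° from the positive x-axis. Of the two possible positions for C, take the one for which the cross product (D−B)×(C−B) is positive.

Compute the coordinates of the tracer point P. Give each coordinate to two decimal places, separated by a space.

A=(0,0), D=(9.00,0)
B = A + 1.00·(cos258°, sin258°) = (-0.2079, -0.9781)
|BD| = 9.2597
circle(B,5.00) ∩ circle(D,10.00): a=0.5801, h=4.9662
  candidates: C₊=(-0.1557,4.0216) cross=45.986; C₋=(0.8935,-5.8553) cross=-45.986
  mode + wants cross > 0 → take C=(-0.1557,4.0216) (cross=45.986)
ex = (C−B)/|BC| = (0.0104,0.9999); ey = (-0.9999,0.0104)
P = B + -1.17·ex + 2.34·ey = (-2.5600,-2.1237)

-2.56 -2.12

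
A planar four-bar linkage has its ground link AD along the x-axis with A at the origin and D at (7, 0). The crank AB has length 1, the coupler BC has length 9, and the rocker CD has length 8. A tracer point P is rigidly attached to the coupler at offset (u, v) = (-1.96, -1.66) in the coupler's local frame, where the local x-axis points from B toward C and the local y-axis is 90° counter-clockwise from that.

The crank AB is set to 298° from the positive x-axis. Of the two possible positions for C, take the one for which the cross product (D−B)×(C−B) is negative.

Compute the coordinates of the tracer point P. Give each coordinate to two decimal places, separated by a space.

A=(0,0), D=(7.00,0)
B = A + 1.00·(cos298°, sin298°) = (0.4695, -0.8829)
|BD| = 6.5899
circle(B,9.00) ∩ circle(D,8.00): a=4.5848, h=7.7446
  candidates: C₊=(3.9753,7.4062) cross=51.037; C₋=(6.0506,-7.9435) cross=-51.037
  mode - wants cross < 0 → take C=(6.0506,-7.9435) (cross=-51.037)
ex = (C−B)/|BC| = (0.6201,-0.7845); ey = (0.7845,0.6201)
P = B + -1.96·ex + -1.66·ey = (-2.0482,-0.3747)

-2.05 -0.37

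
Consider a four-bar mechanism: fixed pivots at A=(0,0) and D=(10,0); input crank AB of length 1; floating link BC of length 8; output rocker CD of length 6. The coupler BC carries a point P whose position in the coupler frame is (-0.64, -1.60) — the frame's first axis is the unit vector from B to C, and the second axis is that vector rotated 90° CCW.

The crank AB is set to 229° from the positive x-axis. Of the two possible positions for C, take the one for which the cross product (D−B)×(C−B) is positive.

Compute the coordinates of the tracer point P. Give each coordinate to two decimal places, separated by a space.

-0.18 -2.41

A=(0,0), D=(10.00,0)
B = A + 1.00·(cos229°, sin229°) = (-0.6561, -0.7547)
|BD| = 10.6828
circle(B,8.00) ∩ circle(D,6.00): a=6.6519, h=4.4443
  candidates: C₊=(5.6652,4.1485) cross=47.478; C₋=(6.2932,-4.7180) cross=-47.478
  mode + wants cross > 0 → take C=(5.6652,4.1485) (cross=47.478)
ex = (C−B)/|BC| = (0.7902,0.6129); ey = (-0.6129,0.7902)
P = B + -0.64·ex + -1.60·ey = (-0.1811,-2.4112)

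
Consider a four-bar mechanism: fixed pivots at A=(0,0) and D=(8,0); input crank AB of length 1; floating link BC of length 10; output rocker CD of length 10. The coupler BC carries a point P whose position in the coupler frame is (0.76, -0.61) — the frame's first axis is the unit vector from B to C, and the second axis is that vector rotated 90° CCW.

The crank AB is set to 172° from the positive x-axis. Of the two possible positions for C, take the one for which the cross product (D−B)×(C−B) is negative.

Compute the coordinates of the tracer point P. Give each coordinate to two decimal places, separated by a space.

A=(0,0), D=(8.00,0)
B = A + 1.00·(cos172°, sin172°) = (-0.9903, 0.1392)
|BD| = 8.9913
circle(B,10.00) ∩ circle(D,10.00): a=4.4957, h=8.9325
  candidates: C₊=(3.6431,9.0010) cross=80.315; C₋=(3.3666,-8.8618) cross=-80.315
  mode - wants cross < 0 → take C=(3.3666,-8.8618) (cross=-80.315)
ex = (C−B)/|BC| = (0.4357,-0.9001); ey = (0.9001,0.4357)
P = B + 0.76·ex + -0.61·ey = (-1.2082,-0.8107)

-1.21 -0.81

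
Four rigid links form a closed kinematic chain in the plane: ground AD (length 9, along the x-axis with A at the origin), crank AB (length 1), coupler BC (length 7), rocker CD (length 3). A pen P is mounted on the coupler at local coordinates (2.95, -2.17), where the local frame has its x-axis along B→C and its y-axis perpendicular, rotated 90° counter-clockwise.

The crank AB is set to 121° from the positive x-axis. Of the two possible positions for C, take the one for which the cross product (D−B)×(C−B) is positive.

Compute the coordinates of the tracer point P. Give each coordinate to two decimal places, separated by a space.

2.64 -1.00

A=(0,0), D=(9.00,0)
B = A + 1.00·(cos121°, sin121°) = (-0.5150, 0.8572)
|BD| = 9.5536
circle(B,7.00) ∩ circle(D,3.00): a=6.8702, h=1.3416
  candidates: C₊=(6.4479,1.5769) cross=12.817; C₋=(6.2071,-1.0954) cross=-12.817
  mode + wants cross > 0 → take C=(6.4479,1.5769) (cross=12.817)
ex = (C−B)/|BC| = (0.9947,0.1028); ey = (-0.1028,0.9947)
P = B + 2.95·ex + -2.17·ey = (2.6424,-0.9980)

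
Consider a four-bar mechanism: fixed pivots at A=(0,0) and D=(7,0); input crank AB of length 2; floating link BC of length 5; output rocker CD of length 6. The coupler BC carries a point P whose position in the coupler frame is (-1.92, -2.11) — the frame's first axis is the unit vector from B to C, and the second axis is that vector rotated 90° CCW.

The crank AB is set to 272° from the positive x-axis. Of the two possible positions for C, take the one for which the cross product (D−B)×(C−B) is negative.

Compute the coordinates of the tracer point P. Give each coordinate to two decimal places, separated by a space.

-2.75 -2.42

A=(0,0), D=(7.00,0)
B = A + 2.00·(cos272°, sin272°) = (0.0698, -1.9988)
|BD| = 7.2127
circle(B,5.00) ∩ circle(D,6.00): a=2.8438, h=4.1125
  candidates: C₊=(1.6626,2.7407) cross=29.662; C₋=(3.9419,-5.1622) cross=-29.662
  mode - wants cross < 0 → take C=(3.9419,-5.1622) (cross=-29.662)
ex = (C−B)/|BC| = (0.7744,-0.6327); ey = (0.6327,0.7744)
P = B + -1.92·ex + -2.11·ey = (-2.7520,-2.4181)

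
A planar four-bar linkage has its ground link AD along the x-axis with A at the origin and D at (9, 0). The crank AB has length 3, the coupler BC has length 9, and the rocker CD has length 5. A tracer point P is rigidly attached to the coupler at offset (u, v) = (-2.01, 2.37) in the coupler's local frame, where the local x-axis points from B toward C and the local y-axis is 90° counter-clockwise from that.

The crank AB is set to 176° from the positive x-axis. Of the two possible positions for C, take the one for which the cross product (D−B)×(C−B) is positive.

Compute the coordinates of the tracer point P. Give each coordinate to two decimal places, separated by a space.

A=(0,0), D=(9.00,0)
B = A + 3.00·(cos176°, sin176°) = (-2.9927, 0.2093)
|BD| = 11.9945
circle(B,9.00) ∩ circle(D,5.00): a=8.3317, h=3.4034
  candidates: C₊=(5.3971,3.4668) cross=40.823; C₋=(5.2783,-3.3390) cross=-40.823
  mode + wants cross > 0 → take C=(5.3971,3.4668) (cross=40.823)
ex = (C−B)/|BC| = (0.9322,0.3620); ey = (-0.3620,0.9322)
P = B + -2.01·ex + 2.37·ey = (-5.7242,1.6911)

-5.72 1.69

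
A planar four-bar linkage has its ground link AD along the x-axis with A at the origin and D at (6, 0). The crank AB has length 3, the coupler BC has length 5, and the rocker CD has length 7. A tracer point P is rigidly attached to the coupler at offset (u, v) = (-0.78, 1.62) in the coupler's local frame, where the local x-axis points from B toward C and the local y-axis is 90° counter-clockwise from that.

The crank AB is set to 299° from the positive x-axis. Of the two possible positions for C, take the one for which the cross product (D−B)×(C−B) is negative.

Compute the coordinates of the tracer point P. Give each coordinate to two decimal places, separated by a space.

2.36 -1.07

A=(0,0), D=(6.00,0)
B = A + 3.00·(cos299°, sin299°) = (1.4544, -2.6239)
|BD| = 5.2485
circle(B,5.00) ∩ circle(D,7.00): a=0.3379, h=4.9886
  candidates: C₊=(-0.7468,1.8655) cross=26.183; C₋=(4.2410,-6.7754) cross=-26.183
  mode - wants cross < 0 → take C=(4.2410,-6.7754) (cross=-26.183)
ex = (C−B)/|BC| = (0.5573,-0.8303); ey = (0.8303,0.5573)
P = B + -0.78·ex + 1.62·ey = (2.3648,-1.0734)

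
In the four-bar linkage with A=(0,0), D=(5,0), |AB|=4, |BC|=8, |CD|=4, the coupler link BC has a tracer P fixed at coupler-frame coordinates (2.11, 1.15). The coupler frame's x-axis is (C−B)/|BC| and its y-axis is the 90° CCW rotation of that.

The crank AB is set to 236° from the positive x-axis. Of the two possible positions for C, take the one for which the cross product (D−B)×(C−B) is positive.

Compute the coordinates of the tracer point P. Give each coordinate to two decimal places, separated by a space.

A=(0,0), D=(5.00,0)
B = A + 4.00·(cos236°, sin236°) = (-2.2368, -3.3162)
|BD| = 7.9604
circle(B,8.00) ∩ circle(D,4.00): a=6.9951, h=3.8818
  candidates: C₊=(2.5054,3.1268) cross=30.901; C₋=(5.7396,-3.9310) cross=-30.901
  mode + wants cross > 0 → take C=(2.5054,3.1268) (cross=30.901)
ex = (C−B)/|BC| = (0.5928,0.8054); ey = (-0.8054,0.5928)
P = B + 2.11·ex + 1.15·ey = (-1.9122,-0.9351)

-1.91 -0.94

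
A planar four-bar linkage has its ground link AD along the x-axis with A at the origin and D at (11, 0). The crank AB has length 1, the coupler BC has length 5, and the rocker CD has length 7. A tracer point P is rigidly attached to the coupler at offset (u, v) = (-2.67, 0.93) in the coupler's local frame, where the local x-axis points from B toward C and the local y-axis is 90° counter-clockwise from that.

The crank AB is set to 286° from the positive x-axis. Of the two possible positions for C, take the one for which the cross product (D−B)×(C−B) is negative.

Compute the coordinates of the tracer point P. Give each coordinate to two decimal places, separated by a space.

A=(0,0), D=(11.00,0)
B = A + 1.00·(cos286°, sin286°) = (0.2756, -0.9613)
|BD| = 10.7674
circle(B,5.00) ∩ circle(D,7.00): a=4.2692, h=2.6027
  candidates: C₊=(4.2954,2.0122) cross=28.024; C₋=(4.7601,-3.1724) cross=-28.024
  mode - wants cross < 0 → take C=(4.7601,-3.1724) (cross=-28.024)
ex = (C−B)/|BC| = (0.8969,-0.4422); ey = (0.4422,0.8969)
P = B + -2.67·ex + 0.93·ey = (-1.7078,1.0536)

-1.71 1.05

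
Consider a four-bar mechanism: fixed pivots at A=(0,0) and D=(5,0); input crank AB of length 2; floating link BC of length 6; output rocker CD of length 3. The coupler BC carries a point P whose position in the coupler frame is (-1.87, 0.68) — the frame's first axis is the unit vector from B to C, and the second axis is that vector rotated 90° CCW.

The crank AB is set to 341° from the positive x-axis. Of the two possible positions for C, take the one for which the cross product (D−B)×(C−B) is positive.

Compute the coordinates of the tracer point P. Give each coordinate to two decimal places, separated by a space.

-0.09 -0.83

A=(0,0), D=(5.00,0)
B = A + 2.00·(cos341°, sin341°) = (1.8910, -0.6511)
|BD| = 3.1764
circle(B,6.00) ∩ circle(D,3.00): a=5.8383, h=1.3837
  candidates: C₊=(7.3217,1.8999) cross=4.395; C₋=(7.8890,-0.8086) cross=-4.395
  mode + wants cross > 0 → take C=(7.3217,1.8999) (cross=4.395)
ex = (C−B)/|BC| = (0.9051,0.4252); ey = (-0.4252,0.9051)
P = B + -1.87·ex + 0.68·ey = (-0.0906,-0.8307)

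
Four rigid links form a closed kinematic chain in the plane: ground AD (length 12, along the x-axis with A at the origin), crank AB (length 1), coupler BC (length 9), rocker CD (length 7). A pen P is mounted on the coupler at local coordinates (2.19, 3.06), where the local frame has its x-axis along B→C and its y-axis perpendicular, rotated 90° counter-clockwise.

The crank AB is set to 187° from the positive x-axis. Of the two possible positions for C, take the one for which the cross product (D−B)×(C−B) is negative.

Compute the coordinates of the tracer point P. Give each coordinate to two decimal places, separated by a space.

2.44 1.42

A=(0,0), D=(12.00,0)
B = A + 1.00·(cos187°, sin187°) = (-0.9925, -0.1219)
|BD| = 12.9931
circle(B,9.00) ∩ circle(D,7.00): a=7.7280, h=4.6128
  candidates: C₊=(6.6918,4.5633) cross=59.935; C₋=(6.7784,-4.6620) cross=-59.935
  mode - wants cross < 0 → take C=(6.7784,-4.6620) (cross=-59.935)
ex = (C−B)/|BC| = (0.8634,-0.5045); ey = (0.5045,0.8634)
P = B + 2.19·ex + 3.06·ey = (2.4420,1.4155)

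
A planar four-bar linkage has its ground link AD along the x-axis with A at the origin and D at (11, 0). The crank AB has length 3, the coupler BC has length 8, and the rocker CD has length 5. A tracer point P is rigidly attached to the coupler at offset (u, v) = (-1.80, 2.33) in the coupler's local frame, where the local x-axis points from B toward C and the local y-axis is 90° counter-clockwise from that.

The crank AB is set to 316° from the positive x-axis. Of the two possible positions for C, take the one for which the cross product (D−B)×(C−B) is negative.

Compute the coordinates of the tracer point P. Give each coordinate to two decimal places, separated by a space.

1.26 0.72

A=(0,0), D=(11.00,0)
B = A + 3.00·(cos316°, sin316°) = (2.1580, -2.0840)
|BD| = 9.0842
circle(B,8.00) ∩ circle(D,5.00): a=6.6887, h=4.3888
  candidates: C₊=(7.6615,3.7222) cross=39.869; C₋=(9.6751,-4.8213) cross=-39.869
  mode - wants cross < 0 → take C=(9.6751,-4.8213) (cross=-39.869)
ex = (C−B)/|BC| = (0.9396,-0.3422); ey = (0.3422,0.9396)
P = B + -1.80·ex + 2.33·ey = (1.2639,0.7213)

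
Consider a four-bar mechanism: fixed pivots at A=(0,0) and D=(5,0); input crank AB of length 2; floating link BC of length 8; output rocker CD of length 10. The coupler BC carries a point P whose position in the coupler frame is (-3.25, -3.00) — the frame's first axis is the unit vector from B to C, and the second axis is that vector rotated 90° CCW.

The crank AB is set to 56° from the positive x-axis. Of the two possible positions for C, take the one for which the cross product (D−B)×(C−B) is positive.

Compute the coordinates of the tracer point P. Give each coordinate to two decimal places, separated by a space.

3.67 -1.96

A=(0,0), D=(5.00,0)
B = A + 2.00·(cos56°, sin56°) = (1.1184, 1.6581)
|BD| = 4.2209
circle(B,8.00) ∩ circle(D,10.00): a=-2.1540, h=7.7046
  candidates: C₊=(2.1641,9.5894) cross=32.520; C₋=(-3.8890,-4.5810) cross=-32.520
  mode + wants cross > 0 → take C=(2.1641,9.5894) (cross=32.520)
ex = (C−B)/|BC| = (0.1307,0.9914); ey = (-0.9914,0.1307)
P = B + -3.25·ex + -3.00·ey = (3.6678,-1.9562)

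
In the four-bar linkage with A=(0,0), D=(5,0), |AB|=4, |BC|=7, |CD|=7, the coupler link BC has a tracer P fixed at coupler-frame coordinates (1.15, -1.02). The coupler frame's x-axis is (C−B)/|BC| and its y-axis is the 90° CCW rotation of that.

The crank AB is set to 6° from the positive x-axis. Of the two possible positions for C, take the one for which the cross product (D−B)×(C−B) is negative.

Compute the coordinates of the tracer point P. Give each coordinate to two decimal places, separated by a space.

A=(0,0), D=(5.00,0)
B = A + 4.00·(cos6°, sin6°) = (3.9781, 0.4181)
|BD| = 1.1041
circle(B,7.00) ∩ circle(D,7.00): a=0.5521, h=6.9782
  candidates: C₊=(7.1315,6.6676) cross=7.705; C₋=(1.8466,-6.2495) cross=-7.705
  mode - wants cross < 0 → take C=(1.8466,-6.2495) (cross=-7.705)
ex = (C−B)/|BC| = (-0.3045,-0.9525); ey = (0.9525,-0.3045)
P = B + 1.15·ex + -1.02·ey = (2.6563,-0.3667)

2.66 -0.37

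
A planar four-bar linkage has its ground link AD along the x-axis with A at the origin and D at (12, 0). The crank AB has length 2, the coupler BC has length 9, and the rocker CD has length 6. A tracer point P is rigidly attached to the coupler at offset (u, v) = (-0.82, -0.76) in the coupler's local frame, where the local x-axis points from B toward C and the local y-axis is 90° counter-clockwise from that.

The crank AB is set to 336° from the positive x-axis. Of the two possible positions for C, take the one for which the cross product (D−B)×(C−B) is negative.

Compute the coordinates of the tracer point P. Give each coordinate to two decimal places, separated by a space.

A=(0,0), D=(12.00,0)
B = A + 2.00·(cos336°, sin336°) = (1.8271, -0.8135)
|BD| = 10.2054
circle(B,9.00) ∩ circle(D,6.00): a=7.3074, h=5.2537
  candidates: C₊=(8.6925,5.0060) cross=53.616; C₋=(9.5300,-5.4680) cross=-53.616
  mode - wants cross < 0 → take C=(9.5300,-5.4680) (cross=-53.616)
ex = (C−B)/|BC| = (0.8559,-0.5172); ey = (0.5172,0.8559)
P = B + -0.82·ex + -0.76·ey = (0.7322,-1.0399)

0.73 -1.04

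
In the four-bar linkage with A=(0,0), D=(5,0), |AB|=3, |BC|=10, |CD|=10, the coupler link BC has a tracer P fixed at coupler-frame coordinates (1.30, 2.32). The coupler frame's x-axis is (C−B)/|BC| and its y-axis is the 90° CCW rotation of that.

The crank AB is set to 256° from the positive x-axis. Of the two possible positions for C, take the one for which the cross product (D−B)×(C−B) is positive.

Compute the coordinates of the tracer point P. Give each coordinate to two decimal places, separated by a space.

A=(0,0), D=(5.00,0)
B = A + 3.00·(cos256°, sin256°) = (-0.7258, -2.9109)
|BD| = 6.4232
circle(B,10.00) ∩ circle(D,10.00): a=3.2116, h=9.4702
  candidates: C₊=(-2.1546,6.9865) cross=60.829; C₋=(6.4289,-9.8974) cross=-60.829
  mode + wants cross > 0 → take C=(-2.1546,6.9865) (cross=60.829)
ex = (C−B)/|BC| = (-0.1429,0.9897); ey = (-0.9897,-0.1429)
P = B + 1.30·ex + 2.32·ey = (-3.2077,-1.9557)

-3.21 -1.96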